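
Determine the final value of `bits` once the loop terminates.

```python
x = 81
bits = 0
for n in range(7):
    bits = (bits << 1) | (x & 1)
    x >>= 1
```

Let's trace through this code step by step.

Initialize: x = 81
Initialize: bits = 0
Entering loop: for n in range(7):
After iteration 1: n = 0, x = 40, bits = 1
After iteration 2: n = 1, x = 20, bits = 2
After iteration 3: n = 2, x = 10, bits = 4
After iteration 4: n = 3, x = 5, bits = 8
After iteration 5: n = 4, x = 2, bits = 17
After iteration 6: n = 5, x = 1, bits = 34
After iteration 7: n = 6, x = 0, bits = 69
Loop ends.

Final answer: 69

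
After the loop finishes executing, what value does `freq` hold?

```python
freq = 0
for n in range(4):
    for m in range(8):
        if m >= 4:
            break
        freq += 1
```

Let's trace through this code step by step.

Initialize: freq = 0
Entering loop: for n in range(4):
After iteration 1: n = 0, freq = 4
After iteration 2: n = 1, freq = 8
After iteration 3: n = 2, freq = 12
After iteration 4: n = 3, freq = 16
Loop ends.

Final answer: 16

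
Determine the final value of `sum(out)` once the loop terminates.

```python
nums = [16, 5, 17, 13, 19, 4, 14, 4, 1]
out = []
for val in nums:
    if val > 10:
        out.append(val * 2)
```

Let's trace through this code step by step.

Initialize: nums = [16, 5, 17, 13, 19, 4, 14, 4, 1]
Initialize: out = []
Entering loop: for val in nums:
After iteration 1: val = 16, out = [32]
After iteration 2: val = 5, out = [32]
After iteration 3: val = 17, out = [32, 34]
After iteration 4: val = 13, out = [32, 34, 26]
After iteration 5: val = 19, out = [32, 34, 26, 38]
After iteration 6: val = 4, out = [32, 34, 26, 38]
After iteration 7: val = 14, out = [32, 34, 26, 38, 28]
After iteration 8: val = 4, out = [32, 34, 26, 38, 28]
After iteration 9: val = 1, out = [32, 34, 26, 38, 28]
Loop ends.
sum(out) = 158

Final answer: 158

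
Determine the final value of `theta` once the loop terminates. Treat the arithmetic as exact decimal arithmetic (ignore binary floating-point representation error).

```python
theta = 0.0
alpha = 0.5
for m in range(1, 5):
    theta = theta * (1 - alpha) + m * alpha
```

Let's trace through this code step by step.

Initialize: theta = 0.0
Initialize: alpha = 0.5
Entering loop: for m in range(1, 5):
After iteration 1: m = 1, theta = 0.5
After iteration 2: m = 2, theta = 1.25
After iteration 3: m = 3, theta = 2.125
After iteration 4: m = 4, theta = 3.0625
Loop ends.

Final answer: 3.0625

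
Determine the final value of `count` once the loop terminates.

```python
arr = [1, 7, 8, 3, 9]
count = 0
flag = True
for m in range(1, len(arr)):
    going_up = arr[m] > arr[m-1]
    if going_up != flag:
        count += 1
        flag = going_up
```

Let's trace through this code step by step.

Initialize: arr = [1, 7, 8, 3, 9]
Initialize: count = 0
Initialize: flag = True
Entering loop: for m in range(1, len(arr)):
After iteration 1: m = 1, count = 0, flag = True, going_up = True
After iteration 2: m = 2, count = 0, flag = True, going_up = True
After iteration 3: m = 3, count = 1, flag = False, going_up = False
After iteration 4: m = 4, count = 2, flag = True, going_up = True
Loop ends.

Final answer: 2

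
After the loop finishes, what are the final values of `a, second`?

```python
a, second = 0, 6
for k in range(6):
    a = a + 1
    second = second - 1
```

Let's trace through this code step by step.

Initialize: a = 0
Initialize: second = 6
Entering loop: for k in range(6):
After iteration 1: k = 0, a = 1, second = 5
After iteration 2: k = 1, a = 2, second = 4
After iteration 3: k = 2, a = 3, second = 3
After iteration 4: k = 3, a = 4, second = 2
After iteration 5: k = 4, a = 5, second = 1
After iteration 6: k = 5, a = 6, second = 0
Loop ends.

Final answer: 6, 0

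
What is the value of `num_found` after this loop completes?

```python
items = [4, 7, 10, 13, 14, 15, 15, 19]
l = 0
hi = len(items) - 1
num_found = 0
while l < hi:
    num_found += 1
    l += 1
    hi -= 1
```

Let's trace through this code step by step.

Initialize: items = [4, 7, 10, 13, 14, 15, 15, 19]
Initialize: l = 0
Initialize: hi = 7
Initialize: num_found = 0
Entering loop: while l < hi:
After iteration 1: l = 1, hi = 6, num_found = 1
After iteration 2: l = 2, hi = 5, num_found = 2
After iteration 3: l = 3, hi = 4, num_found = 3
After iteration 4: l = 4, hi = 3, num_found = 4
Loop ends.

Final answer: 4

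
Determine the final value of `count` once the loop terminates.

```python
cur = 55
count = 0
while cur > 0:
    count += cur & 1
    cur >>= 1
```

Let's trace through this code step by step.

Initialize: cur = 55
Initialize: count = 0
Entering loop: while cur > 0:
After iteration 1: cur = 27, count = 1
After iteration 2: cur = 13, count = 2
After iteration 3: cur = 6, count = 3
After iteration 4: cur = 3, count = 3
After iteration 5: cur = 1, count = 4
After iteration 6: cur = 0, count = 5
Loop ends.

Final answer: 5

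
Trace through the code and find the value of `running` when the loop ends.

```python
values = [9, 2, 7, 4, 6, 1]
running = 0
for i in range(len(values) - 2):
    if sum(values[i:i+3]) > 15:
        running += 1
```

Let's trace through this code step by step.

Initialize: values = [9, 2, 7, 4, 6, 1]
Initialize: running = 0
Entering loop: for i in range(len(values) - 2):
After iteration 1: i = 0, running = 1
After iteration 2: i = 1, running = 1
After iteration 3: i = 2, running = 2
After iteration 4: i = 3, running = 2
Loop ends.

Final answer: 2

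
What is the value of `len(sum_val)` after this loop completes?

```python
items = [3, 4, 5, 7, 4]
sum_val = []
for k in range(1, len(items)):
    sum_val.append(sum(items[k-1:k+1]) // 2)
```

Let's trace through this code step by step.

Initialize: items = [3, 4, 5, 7, 4]
Initialize: sum_val = []
Entering loop: for k in range(1, len(items)):
After iteration 1: k = 1, sum_val = [3]
After iteration 2: k = 2, sum_val = [3, 4]
After iteration 3: k = 3, sum_val = [3, 4, 6]
After iteration 4: k = 4, sum_val = [3, 4, 6, 5]
Loop ends.
len(sum_val) = 4

Final answer: 4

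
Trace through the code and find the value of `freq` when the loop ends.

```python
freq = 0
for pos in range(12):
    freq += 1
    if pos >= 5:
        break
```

Let's trace through this code step by step.

Initialize: freq = 0
Entering loop: for pos in range(12):
After iteration 1: pos = 0, freq = 1
After iteration 2: pos = 1, freq = 2
After iteration 3: pos = 2, freq = 3
After iteration 4: pos = 3, freq = 4
After iteration 5: pos = 4, freq = 5
After iteration 6: pos = 5, freq = 6
Loop ends.

Final answer: 6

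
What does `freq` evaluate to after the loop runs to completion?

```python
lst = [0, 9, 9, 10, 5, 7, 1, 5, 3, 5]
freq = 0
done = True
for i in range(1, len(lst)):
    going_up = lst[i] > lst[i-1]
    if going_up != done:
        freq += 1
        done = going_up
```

Let's trace through this code step by step.

Initialize: lst = [0, 9, 9, 10, 5, 7, 1, 5, 3, 5]
Initialize: freq = 0
Initialize: done = True
Entering loop: for i in range(1, len(lst)):
After iteration 1: i = 1, freq = 0, done = True, going_up = True
After iteration 2: i = 2, freq = 1, done = False, going_up = False
After iteration 3: i = 3, freq = 2, done = True, going_up = True
After iteration 4: i = 4, freq = 3, done = False, going_up = False
After iteration 5: i = 5, freq = 4, done = True, going_up = True
After iteration 6: i = 6, freq = 5, done = False, going_up = False
After iteration 7: i = 7, freq = 6, done = True, going_up = True
After iteration 8: i = 8, freq = 7, done = False, going_up = False
After iteration 9: i = 9, freq = 8, done = True, going_up = True
Loop ends.

Final answer: 8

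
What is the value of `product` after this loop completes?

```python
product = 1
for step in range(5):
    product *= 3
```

Let's trace through this code step by step.

Initialize: product = 1
Entering loop: for step in range(5):
After iteration 1: step = 0, product = 3
After iteration 2: step = 1, product = 9
After iteration 3: step = 2, product = 27
After iteration 4: step = 3, product = 81
After iteration 5: step = 4, product = 243
Loop ends.

Final answer: 243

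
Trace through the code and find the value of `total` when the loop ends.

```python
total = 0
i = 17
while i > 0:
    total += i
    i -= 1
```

Let's trace through this code step by step.

Initialize: total = 0
Initialize: i = 17
Entering loop: while i > 0:
After iteration 1: total = 17, i = 16
After iteration 2: total = 33, i = 15
After iteration 3: total = 48, i = 14
After iteration 4: total = 62, i = 13
After iteration 5: total = 75, i = 12
After iteration 6: total = 87, i = 11
After iteration 7: total = 98, i = 10
After iteration 8: total = 108, i = 9
After iteration 9: total = 117, i = 8
After iteration 10: total = 125, i = 7
After iteration 11: total = 132, i = 6
After iteration 12: total = 138, i = 5
After iteration 13: total = 143, i = 4
After iteration 14: total = 147, i = 3
After iteration 15: total = 150, i = 2
After iteration 16: total = 152, i = 1
After iteration 17: total = 153, i = 0
Loop ends.

Final answer: 153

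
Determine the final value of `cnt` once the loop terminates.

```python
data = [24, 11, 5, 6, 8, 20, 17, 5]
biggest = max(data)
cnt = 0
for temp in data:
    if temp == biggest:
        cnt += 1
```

Let's trace through this code step by step.

Initialize: data = [24, 11, 5, 6, 8, 20, 17, 5]
Initialize: biggest = 24
Initialize: cnt = 0
Entering loop: for temp in data:
After iteration 1: temp = 24, cnt = 1
After iteration 2: temp = 11, cnt = 1
After iteration 3: temp = 5, cnt = 1
After iteration 4: temp = 6, cnt = 1
After iteration 5: temp = 8, cnt = 1
After iteration 6: temp = 20, cnt = 1
After iteration 7: temp = 17, cnt = 1
After iteration 8: temp = 5, cnt = 1
Loop ends.

Final answer: 1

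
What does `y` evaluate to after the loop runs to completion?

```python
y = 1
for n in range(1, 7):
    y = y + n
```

Let's trace through this code step by step.

Initialize: y = 1
Entering loop: for n in range(1, 7):
After iteration 1: n = 1, y = 2
After iteration 2: n = 2, y = 4
After iteration 3: n = 3, y = 7
After iteration 4: n = 4, y = 11
After iteration 5: n = 5, y = 16
After iteration 6: n = 6, y = 22
Loop ends.

Final answer: 22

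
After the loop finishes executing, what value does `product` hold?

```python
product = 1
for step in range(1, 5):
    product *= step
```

Let's trace through this code step by step.

Initialize: product = 1
Entering loop: for step in range(1, 5):
After iteration 1: step = 1, product = 1
After iteration 2: step = 2, product = 2
After iteration 3: step = 3, product = 6
After iteration 4: step = 4, product = 24
Loop ends.

Final answer: 24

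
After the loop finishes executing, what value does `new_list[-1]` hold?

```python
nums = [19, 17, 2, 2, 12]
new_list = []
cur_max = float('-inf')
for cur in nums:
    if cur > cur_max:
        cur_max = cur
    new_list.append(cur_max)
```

Let's trace through this code step by step.

Initialize: nums = [19, 17, 2, 2, 12]
Initialize: new_list = []
Initialize: cur_max = -inf
Entering loop: for cur in nums:
After iteration 1: cur = 19, new_list = [19], cur_max = 19
After iteration 2: cur = 17, new_list = [19, 19], cur_max = 19
After iteration 3: cur = 2, new_list = [19, 19, 19], cur_max = 19
After iteration 4: cur = 2, new_list = [19, 19, 19, 19], cur_max = 19
After iteration 5: cur = 12, new_list = [19, 19, 19, 19, 19], cur_max = 19
Loop ends.
new_list[-1] = 19

Final answer: 19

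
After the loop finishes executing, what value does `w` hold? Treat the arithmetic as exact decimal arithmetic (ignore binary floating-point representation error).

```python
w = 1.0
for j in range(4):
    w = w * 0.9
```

Let's trace through this code step by step.

Initialize: w = 1.0
Entering loop: for j in range(4):
After iteration 1: j = 0, w = 0.9
After iteration 2: j = 1, w = 0.81
After iteration 3: j = 2, w = 0.729
After iteration 4: j = 3, w = 0.6561
Loop ends.

Final answer: 0.6561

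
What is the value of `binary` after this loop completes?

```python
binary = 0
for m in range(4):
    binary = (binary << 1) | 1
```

Let's trace through this code step by step.

Initialize: binary = 0
Entering loop: for m in range(4):
After iteration 1: m = 0, binary = 1
After iteration 2: m = 1, binary = 3
After iteration 3: m = 2, binary = 7
After iteration 4: m = 3, binary = 15
Loop ends.

Final answer: 15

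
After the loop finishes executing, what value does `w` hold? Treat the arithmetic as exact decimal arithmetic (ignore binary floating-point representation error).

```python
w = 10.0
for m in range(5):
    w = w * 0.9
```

Let's trace through this code step by step.

Initialize: w = 10.0
Entering loop: for m in range(5):
After iteration 1: m = 0, w = 9.0
After iteration 2: m = 1, w = 8.1
After iteration 3: m = 2, w = 7.29
After iteration 4: m = 3, w = 6.561
After iteration 5: m = 4, w = 5.9049
Loop ends.

Final answer: 5.9049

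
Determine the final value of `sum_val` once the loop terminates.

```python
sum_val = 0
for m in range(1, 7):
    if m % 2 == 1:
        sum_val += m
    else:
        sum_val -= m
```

Let's trace through this code step by step.

Initialize: sum_val = 0
Entering loop: for m in range(1, 7):
After iteration 1: m = 1, sum_val = 1
After iteration 2: m = 2, sum_val = -1
After iteration 3: m = 3, sum_val = 2
After iteration 4: m = 4, sum_val = -2
After iteration 5: m = 5, sum_val = 3
After iteration 6: m = 6, sum_val = -3
Loop ends.

Final answer: -3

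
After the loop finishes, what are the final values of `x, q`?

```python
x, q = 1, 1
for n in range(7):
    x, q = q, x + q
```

Let's trace through this code step by step.

Initialize: x = 1
Initialize: q = 1
Entering loop: for n in range(7):
After iteration 1: n = 0, x = 1, q = 2
After iteration 2: n = 1, x = 2, q = 3
After iteration 3: n = 2, x = 3, q = 5
After iteration 4: n = 3, x = 5, q = 8
After iteration 5: n = 4, x = 8, q = 13
After iteration 6: n = 5, x = 13, q = 21
After iteration 7: n = 6, x = 21, q = 34
Loop ends.

Final answer: 21, 34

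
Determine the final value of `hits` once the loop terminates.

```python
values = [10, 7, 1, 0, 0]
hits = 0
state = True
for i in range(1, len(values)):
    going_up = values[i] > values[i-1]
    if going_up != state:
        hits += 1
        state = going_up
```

Let's trace through this code step by step.

Initialize: values = [10, 7, 1, 0, 0]
Initialize: hits = 0
Initialize: state = True
Entering loop: for i in range(1, len(values)):
After iteration 1: i = 1, hits = 1, state = False
After iteration 2: i = 2, hits = 1, state = False
After iteration 3: i = 3, hits = 1, state = False
After iteration 4: i = 4, hits = 1, state = False
Loop ends.

Final answer: 1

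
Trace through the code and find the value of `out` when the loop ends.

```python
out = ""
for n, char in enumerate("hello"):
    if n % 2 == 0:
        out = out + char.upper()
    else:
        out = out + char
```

Let's trace through this code step by step.

Initialize: out = ''
Entering loop: for n, char in enumerate("hello"):
After iteration 1: n = 0, char = 'h', out = 'H'
After iteration 2: n = 1, char = 'e', out = 'He'
After iteration 3: n = 2, char = 'l', out = 'HeL'
After iteration 4: n = 3, char = 'l', out = 'HeLl'
After iteration 5: n = 4, char = 'o', out = 'HeLlO'
Loop ends.

Final answer: 'HeLlO'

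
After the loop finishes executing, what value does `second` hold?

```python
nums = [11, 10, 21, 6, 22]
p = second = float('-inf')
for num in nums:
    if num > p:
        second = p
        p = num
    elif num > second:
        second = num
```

Let's trace through this code step by step.

Initialize: nums = [11, 10, 21, 6, 22]
Initialize: p = -inf
Initialize: second = -inf
Entering loop: for num in nums:
After iteration 1: num = 11, p = 11, second = -inf
After iteration 2: num = 10, p = 11, second = 10
After iteration 3: num = 21, p = 21, second = 11
After iteration 4: num = 6, p = 21, second = 11
After iteration 5: num = 22, p = 22, second = 21
Loop ends.

Final answer: 21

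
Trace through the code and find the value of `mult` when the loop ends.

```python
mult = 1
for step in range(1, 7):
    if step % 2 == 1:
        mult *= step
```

Let's trace through this code step by step.

Initialize: mult = 1
Entering loop: for step in range(1, 7):
After iteration 1: step = 1, mult = 1
After iteration 2: step = 2, mult = 1
After iteration 3: step = 3, mult = 3
After iteration 4: step = 4, mult = 3
After iteration 5: step = 5, mult = 15
After iteration 6: step = 6, mult = 15
Loop ends.

Final answer: 15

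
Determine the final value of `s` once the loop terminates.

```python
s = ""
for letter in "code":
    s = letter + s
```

Let's trace through this code step by step.

Initialize: s = ''
Entering loop: for letter in "code":
After iteration 1: letter = 'c', s = 'c'
After iteration 2: letter = 'o', s = 'oc'
After iteration 3: letter = 'd', s = 'doc'
After iteration 4: letter = 'e', s = 'edoc'
Loop ends.

Final answer: 'edoc'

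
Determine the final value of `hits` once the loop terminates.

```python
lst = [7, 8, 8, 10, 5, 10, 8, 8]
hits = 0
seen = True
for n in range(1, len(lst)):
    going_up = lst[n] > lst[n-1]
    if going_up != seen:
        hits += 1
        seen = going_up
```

Let's trace through this code step by step.

Initialize: lst = [7, 8, 8, 10, 5, 10, 8, 8]
Initialize: hits = 0
Initialize: seen = True
Entering loop: for n in range(1, len(lst)):
After iteration 1: n = 1, hits = 0, seen = True, going_up = True
After iteration 2: n = 2, hits = 1, seen = False, going_up = False
After iteration 3: n = 3, hits = 2, seen = True, going_up = True
After iteration 4: n = 4, hits = 3, seen = False, going_up = False
After iteration 5: n = 5, hits = 4, seen = True, going_up = True
After iteration 6: n = 6, hits = 5, seen = False, going_up = False
After iteration 7: n = 7, hits = 5, seen = False, going_up = False
Loop ends.

Final answer: 5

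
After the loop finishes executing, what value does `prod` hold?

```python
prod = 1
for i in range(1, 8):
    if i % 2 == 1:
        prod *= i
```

Let's trace through this code step by step.

Initialize: prod = 1
Entering loop: for i in range(1, 8):
After iteration 1: i = 1, prod = 1
After iteration 2: i = 2, prod = 1
After iteration 3: i = 3, prod = 3
After iteration 4: i = 4, prod = 3
After iteration 5: i = 5, prod = 15
After iteration 6: i = 6, prod = 15
After iteration 7: i = 7, prod = 105
Loop ends.

Final answer: 105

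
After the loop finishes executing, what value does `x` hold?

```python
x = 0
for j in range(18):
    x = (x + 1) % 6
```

Let's trace through this code step by step.

Initialize: x = 0
Entering loop: for j in range(18):
After iteration 1: j = 0, x = 1
After iteration 2: j = 1, x = 2
After iteration 3: j = 2, x = 3
After iteration 4: j = 3, x = 4
After iteration 5: j = 4, x = 5
After iteration 6: j = 5, x = 0
After iteration 7: j = 6, x = 1
After iteration 8: j = 7, x = 2
After iteration 9: j = 8, x = 3
After iteration 10: j = 9, x = 4
After iteration 11: j = 10, x = 5
After iteration 12: j = 11, x = 0
After iteration 13: j = 12, x = 1
After iteration 14: j = 13, x = 2
After iteration 15: j = 14, x = 3
After iteration 16: j = 15, x = 4
After iteration 17: j = 16, x = 5
After iteration 18: j = 17, x = 0
Loop ends.

Final answer: 0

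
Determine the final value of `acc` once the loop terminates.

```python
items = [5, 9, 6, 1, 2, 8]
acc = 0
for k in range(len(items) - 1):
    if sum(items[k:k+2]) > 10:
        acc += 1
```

Let's trace through this code step by step.

Initialize: items = [5, 9, 6, 1, 2, 8]
Initialize: acc = 0
Entering loop: for k in range(len(items) - 1):
After iteration 1: k = 0, acc = 1
After iteration 2: k = 1, acc = 2
After iteration 3: k = 2, acc = 2
After iteration 4: k = 3, acc = 2
After iteration 5: k = 4, acc = 2
Loop ends.

Final answer: 2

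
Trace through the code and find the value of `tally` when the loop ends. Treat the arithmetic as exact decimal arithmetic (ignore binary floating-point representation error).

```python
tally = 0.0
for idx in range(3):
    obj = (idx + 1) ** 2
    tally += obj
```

Let's trace through this code step by step.

Initialize: tally = 0.0
Entering loop: for idx in range(3):
After iteration 1: idx = 0, tally = 1.0, obj = 1
After iteration 2: idx = 1, tally = 5.0, obj = 4
After iteration 3: idx = 2, tally = 14.0, obj = 9
Loop ends.

Final answer: 14.0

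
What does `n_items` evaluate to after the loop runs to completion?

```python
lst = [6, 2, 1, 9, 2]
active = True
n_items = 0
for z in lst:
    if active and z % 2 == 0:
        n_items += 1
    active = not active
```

Let's trace through this code step by step.

Initialize: lst = [6, 2, 1, 9, 2]
Initialize: active = True
Initialize: n_items = 0
Entering loop: for z in lst:
After iteration 1: z = 6, active = False, n_items = 1
After iteration 2: z = 2, active = True, n_items = 1
After iteration 3: z = 1, active = False, n_items = 1
After iteration 4: z = 9, active = True, n_items = 1
After iteration 5: z = 2, active = False, n_items = 2
Loop ends.

Final answer: 2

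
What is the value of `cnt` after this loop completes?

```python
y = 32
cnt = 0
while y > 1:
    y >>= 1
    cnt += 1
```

Let's trace through this code step by step.

Initialize: y = 32
Initialize: cnt = 0
Entering loop: while y > 1:
After iteration 1: y = 16, cnt = 1
After iteration 2: y = 8, cnt = 2
After iteration 3: y = 4, cnt = 3
After iteration 4: y = 2, cnt = 4
After iteration 5: y = 1, cnt = 5
Loop ends.

Final answer: 5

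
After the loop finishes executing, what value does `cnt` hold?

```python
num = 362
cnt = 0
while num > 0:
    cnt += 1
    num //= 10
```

Let's trace through this code step by step.

Initialize: num = 362
Initialize: cnt = 0
Entering loop: while num > 0:
After iteration 1: num = 36, cnt = 1
After iteration 2: num = 3, cnt = 2
After iteration 3: num = 0, cnt = 3
Loop ends.

Final answer: 3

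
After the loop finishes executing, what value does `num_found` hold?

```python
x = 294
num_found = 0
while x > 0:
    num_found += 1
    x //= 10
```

Let's trace through this code step by step.

Initialize: x = 294
Initialize: num_found = 0
Entering loop: while x > 0:
After iteration 1: x = 29, num_found = 1
After iteration 2: x = 2, num_found = 2
After iteration 3: x = 0, num_found = 3
Loop ends.

Final answer: 3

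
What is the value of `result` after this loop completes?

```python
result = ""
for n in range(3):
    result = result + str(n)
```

Let's trace through this code step by step.

Initialize: result = ''
Entering loop: for n in range(3):
After iteration 1: n = 0, result = '0'
After iteration 2: n = 1, result = '01'
After iteration 3: n = 2, result = '012'
Loop ends.

Final answer: '012'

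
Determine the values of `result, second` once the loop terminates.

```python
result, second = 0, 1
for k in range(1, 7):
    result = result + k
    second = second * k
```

Let's trace through this code step by step.

Initialize: result = 0
Initialize: second = 1
Entering loop: for k in range(1, 7):
After iteration 1: k = 1, result = 1, second = 1
After iteration 2: k = 2, result = 3, second = 2
After iteration 3: k = 3, result = 6, second = 6
After iteration 4: k = 4, result = 10, second = 24
After iteration 5: k = 5, result = 15, second = 120
After iteration 6: k = 6, result = 21, second = 720
Loop ends.

Final answer: 21, 720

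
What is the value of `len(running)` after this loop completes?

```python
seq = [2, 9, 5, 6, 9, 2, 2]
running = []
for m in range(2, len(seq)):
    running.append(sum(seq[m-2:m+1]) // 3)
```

Let's trace through this code step by step.

Initialize: seq = [2, 9, 5, 6, 9, 2, 2]
Initialize: running = []
Entering loop: for m in range(2, len(seq)):
After iteration 1: m = 2, running = [5]
After iteration 2: m = 3, running = [5, 6]
After iteration 3: m = 4, running = [5, 6, 6]
After iteration 4: m = 5, running = [5, 6, 6, 5]
After iteration 5: m = 6, running = [5, 6, 6, 5, 4]
Loop ends.
len(running) = 5

Final answer: 5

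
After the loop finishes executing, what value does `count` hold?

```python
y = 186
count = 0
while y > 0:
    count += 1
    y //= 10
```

Let's trace through this code step by step.

Initialize: y = 186
Initialize: count = 0
Entering loop: while y > 0:
After iteration 1: y = 18, count = 1
After iteration 2: y = 1, count = 2
After iteration 3: y = 0, count = 3
Loop ends.

Final answer: 3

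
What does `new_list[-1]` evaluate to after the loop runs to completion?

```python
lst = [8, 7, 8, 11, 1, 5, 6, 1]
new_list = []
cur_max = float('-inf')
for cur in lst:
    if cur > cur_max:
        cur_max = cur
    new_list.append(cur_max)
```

Let's trace through this code step by step.

Initialize: lst = [8, 7, 8, 11, 1, 5, 6, 1]
Initialize: new_list = []
Initialize: cur_max = -inf
Entering loop: for cur in lst:
After iteration 1: cur = 8, new_list = [8], cur_max = 8
After iteration 2: cur = 7, new_list = [8, 8], cur_max = 8
After iteration 3: cur = 8, new_list = [8, 8, 8], cur_max = 8
After iteration 4: cur = 11, new_list = [8, 8, 8, 11], cur_max = 11
After iteration 5: cur = 1, new_list = [8, 8, 8, 11, 11], cur_max = 11
After iteration 6: cur = 5, new_list = [8, 8, 8, 11, 11, 11], cur_max = 11
After iteration 7: cur = 6, new_list = [8, 8, 8, 11, 11, 11, 11], cur_max = 11
After iteration 8: cur = 1, new_list = [8, 8, 8, 11, 11, 11, 11, 11], cur_max = 11
Loop ends.
new_list[-1] = 11

Final answer: 11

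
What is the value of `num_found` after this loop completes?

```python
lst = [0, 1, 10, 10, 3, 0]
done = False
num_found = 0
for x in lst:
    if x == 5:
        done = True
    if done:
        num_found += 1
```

Let's trace through this code step by step.

Initialize: lst = [0, 1, 10, 10, 3, 0]
Initialize: done = False
Initialize: num_found = 0
Entering loop: for x in lst:
After iteration 1: x = 0, num_found = 0
After iteration 2: x = 1, num_found = 0
After iteration 3: x = 10, num_found = 0
After iteration 4: x = 10, num_found = 0
After iteration 5: x = 3, num_found = 0
After iteration 6: x = 0, num_found = 0
Loop ends.

Final answer: 0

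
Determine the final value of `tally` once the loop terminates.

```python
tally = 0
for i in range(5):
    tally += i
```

Let's trace through this code step by step.

Initialize: tally = 0
Entering loop: for i in range(5):
After iteration 1: i = 0, tally = 0
After iteration 2: i = 1, tally = 1
After iteration 3: i = 2, tally = 3
After iteration 4: i = 3, tally = 6
After iteration 5: i = 4, tally = 10
Loop ends.

Final answer: 10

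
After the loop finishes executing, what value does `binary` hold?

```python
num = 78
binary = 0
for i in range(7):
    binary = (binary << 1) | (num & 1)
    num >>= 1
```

Let's trace through this code step by step.

Initialize: num = 78
Initialize: binary = 0
Entering loop: for i in range(7):
After iteration 1: i = 0, num = 39, binary = 0
After iteration 2: i = 1, num = 19, binary = 1
After iteration 3: i = 2, num = 9, binary = 3
After iteration 4: i = 3, num = 4, binary = 7
After iteration 5: i = 4, num = 2, binary = 14
After iteration 6: i = 5, num = 1, binary = 28
After iteration 7: i = 6, num = 0, binary = 57
Loop ends.

Final answer: 57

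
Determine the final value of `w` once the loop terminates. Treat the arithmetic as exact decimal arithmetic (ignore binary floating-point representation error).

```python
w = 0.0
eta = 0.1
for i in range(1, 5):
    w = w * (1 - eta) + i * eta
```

Let's trace through this code step by step.

Initialize: w = 0.0
Initialize: eta = 0.1
Entering loop: for i in range(1, 5):
After iteration 1: i = 1, w = 0.1
After iteration 2: i = 2, w = 0.29
After iteration 3: i = 3, w = 0.561
After iteration 4: i = 4, w = 0.9049
Loop ends.

Final answer: 0.9049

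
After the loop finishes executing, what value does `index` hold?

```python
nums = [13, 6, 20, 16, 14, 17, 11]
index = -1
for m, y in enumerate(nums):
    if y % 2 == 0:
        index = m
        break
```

Let's trace through this code step by step.

Initialize: nums = [13, 6, 20, 16, 14, 17, 11]
Initialize: index = -1
Entering loop: for m, y in enumerate(nums):
After iteration 1: m = 0, y = 13, index = -1
After iteration 2: m = 1, y = 6, index = 1
Loop ends.

Final answer: 1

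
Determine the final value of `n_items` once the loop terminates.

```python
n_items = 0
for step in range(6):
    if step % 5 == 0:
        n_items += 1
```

Let's trace through this code step by step.

Initialize: n_items = 0
Entering loop: for step in range(6):
After iteration 1: step = 0, n_items = 1
After iteration 2: step = 1, n_items = 1
After iteration 3: step = 2, n_items = 1
After iteration 4: step = 3, n_items = 1
After iteration 5: step = 4, n_items = 1
After iteration 6: step = 5, n_items = 2
Loop ends.

Final answer: 2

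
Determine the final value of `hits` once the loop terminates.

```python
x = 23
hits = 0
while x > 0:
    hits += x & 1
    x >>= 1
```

Let's trace through this code step by step.

Initialize: x = 23
Initialize: hits = 0
Entering loop: while x > 0:
After iteration 1: x = 11, hits = 1
After iteration 2: x = 5, hits = 2
After iteration 3: x = 2, hits = 3
After iteration 4: x = 1, hits = 3
After iteration 5: x = 0, hits = 4
Loop ends.

Final answer: 4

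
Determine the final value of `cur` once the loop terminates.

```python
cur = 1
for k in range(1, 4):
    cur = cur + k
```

Let's trace through this code step by step.

Initialize: cur = 1
Entering loop: for k in range(1, 4):
After iteration 1: k = 1, cur = 2
After iteration 2: k = 2, cur = 4
After iteration 3: k = 3, cur = 7
Loop ends.

Final answer: 7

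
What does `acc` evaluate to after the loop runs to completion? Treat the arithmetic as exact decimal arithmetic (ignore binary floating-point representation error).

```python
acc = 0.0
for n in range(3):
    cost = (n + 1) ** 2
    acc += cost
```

Let's trace through this code step by step.

Initialize: acc = 0.0
Entering loop: for n in range(3):
After iteration 1: n = 0, acc = 1.0, cost = 1
After iteration 2: n = 1, acc = 5.0, cost = 4
After iteration 3: n = 2, acc = 14.0, cost = 9
Loop ends.

Final answer: 14.0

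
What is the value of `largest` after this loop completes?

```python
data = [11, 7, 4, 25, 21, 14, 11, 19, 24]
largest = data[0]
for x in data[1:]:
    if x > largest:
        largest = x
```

Let's trace through this code step by step.

Initialize: data = [11, 7, 4, 25, 21, 14, 11, 19, 24]
Initialize: largest = 11
Entering loop: for x in data[1:]:
After iteration 1: x = 7, largest = 11
After iteration 2: x = 4, largest = 11
After iteration 3: x = 25, largest = 25
After iteration 4: x = 21, largest = 25
After iteration 5: x = 14, largest = 25
After iteration 6: x = 11, largest = 25
After iteration 7: x = 19, largest = 25
After iteration 8: x = 24, largest = 25
Loop ends.

Final answer: 25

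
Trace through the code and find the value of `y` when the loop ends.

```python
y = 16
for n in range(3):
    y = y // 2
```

Let's trace through this code step by step.

Initialize: y = 16
Entering loop: for n in range(3):
After iteration 1: n = 0, y = 8
After iteration 2: n = 1, y = 4
After iteration 3: n = 2, y = 2
Loop ends.

Final answer: 2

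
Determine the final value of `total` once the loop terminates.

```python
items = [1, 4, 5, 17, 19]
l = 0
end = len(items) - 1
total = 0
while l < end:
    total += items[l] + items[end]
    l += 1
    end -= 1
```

Let's trace through this code step by step.

Initialize: items = [1, 4, 5, 17, 19]
Initialize: l = 0
Initialize: end = 4
Initialize: total = 0
Entering loop: while l < end:
After iteration 1: l = 1, end = 3, total = 20
After iteration 2: l = 2, end = 2, total = 41
Loop ends.

Final answer: 41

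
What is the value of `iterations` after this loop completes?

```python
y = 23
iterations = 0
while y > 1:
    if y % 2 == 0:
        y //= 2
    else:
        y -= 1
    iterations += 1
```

Let's trace through this code step by step.

Initialize: y = 23
Initialize: iterations = 0
Entering loop: while y > 1:
After iteration 1: y = 22, iterations = 1
After iteration 2: y = 11, iterations = 2
After iteration 3: y = 10, iterations = 3
After iteration 4: y = 5, iterations = 4
After iteration 5: y = 4, iterations = 5
After iteration 6: y = 2, iterations = 6
After iteration 7: y = 1, iterations = 7
Loop ends.

Final answer: 7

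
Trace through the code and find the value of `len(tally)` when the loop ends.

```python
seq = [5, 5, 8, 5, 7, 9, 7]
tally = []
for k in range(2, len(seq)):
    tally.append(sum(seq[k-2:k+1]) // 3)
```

Let's trace through this code step by step.

Initialize: seq = [5, 5, 8, 5, 7, 9, 7]
Initialize: tally = []
Entering loop: for k in range(2, len(seq)):
After iteration 1: k = 2, tally = [6]
After iteration 2: k = 3, tally = [6, 6]
After iteration 3: k = 4, tally = [6, 6, 6]
After iteration 4: k = 5, tally = [6, 6, 6, 7]
After iteration 5: k = 6, tally = [6, 6, 6, 7, 7]
Loop ends.
len(tally) = 5

Final answer: 5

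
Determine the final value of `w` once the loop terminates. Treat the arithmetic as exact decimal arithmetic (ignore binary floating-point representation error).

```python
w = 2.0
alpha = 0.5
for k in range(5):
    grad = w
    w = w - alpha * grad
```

Let's trace through this code step by step.

Initialize: w = 2.0
Initialize: alpha = 0.5
Entering loop: for k in range(5):
After iteration 1: k = 0, w = 1.0, grad = 2.0
After iteration 2: k = 1, w = 0.5, grad = 1.0
After iteration 3: k = 2, w = 0.25, grad = 0.5
After iteration 4: k = 3, w = 0.125, grad = 0.25
After iteration 5: k = 4, w = 0.0625, grad = 0.125
Loop ends.

Final answer: 0.0625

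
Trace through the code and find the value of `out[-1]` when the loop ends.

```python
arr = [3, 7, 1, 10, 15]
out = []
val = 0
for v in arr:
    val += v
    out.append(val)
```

Let's trace through this code step by step.

Initialize: arr = [3, 7, 1, 10, 15]
Initialize: out = []
Initialize: val = 0
Entering loop: for v in arr:
After iteration 1: v = 3, out = [3], val = 3
After iteration 2: v = 7, out = [3, 10], val = 10
After iteration 3: v = 1, out = [3, 10, 11], val = 11
After iteration 4: v = 10, out = [3, 10, 11, 21], val = 21
After iteration 5: v = 15, out = [3, 10, 11, 21, 36], val = 36
Loop ends.
out[-1] = 36

Final answer: 36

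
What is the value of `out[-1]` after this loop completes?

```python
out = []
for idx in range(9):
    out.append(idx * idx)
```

Let's trace through this code step by step.

Initialize: out = []
Entering loop: for idx in range(9):
After iteration 1: idx = 0, out = [0]
After iteration 2: idx = 1, out = [0, 1]
After iteration 3: idx = 2, out = [0, 1, 4]
After iteration 4: idx = 3, out = [0, 1, 4, 9]
After iteration 5: idx = 4, out = [0, 1, 4, 9, 16]
After iteration 6: idx = 5, out = [0, 1, 4, 9, 16, 25]
After iteration 7: idx = 6, out = [0, 1, 4, 9, 16, 25, 36]
After iteration 8: idx = 7, out = [0, 1, 4, 9, 16, 25, 36, 49]
After iteration 9: idx = 8, out = [0, 1, 4, 9, 16, 25, 36, 49, 64]
Loop ends.
out[-1] = 64

Final answer: 64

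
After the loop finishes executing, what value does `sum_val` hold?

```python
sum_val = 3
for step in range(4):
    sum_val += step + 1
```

Let's trace through this code step by step.

Initialize: sum_val = 3
Entering loop: for step in range(4):
After iteration 1: step = 0, sum_val = 4
After iteration 2: step = 1, sum_val = 6
After iteration 3: step = 2, sum_val = 9
After iteration 4: step = 3, sum_val = 13
Loop ends.

Final answer: 13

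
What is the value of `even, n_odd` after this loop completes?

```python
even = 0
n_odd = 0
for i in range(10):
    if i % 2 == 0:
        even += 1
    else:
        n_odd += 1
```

Let's trace through this code step by step.

Initialize: even = 0
Initialize: n_odd = 0
Entering loop: for i in range(10):
After iteration 1: i = 0, even = 1, n_odd = 0
After iteration 2: i = 1, even = 1, n_odd = 1
After iteration 3: i = 2, even = 2, n_odd = 1
After iteration 4: i = 3, even = 2, n_odd = 2
After iteration 5: i = 4, even = 3, n_odd = 2
After iteration 6: i = 5, even = 3, n_odd = 3
After iteration 7: i = 6, even = 4, n_odd = 3
After iteration 8: i = 7, even = 4, n_odd = 4
After iteration 9: i = 8, even = 5, n_odd = 4
After iteration 10: i = 9, even = 5, n_odd = 5
Loop ends.

Final answer: 5, 5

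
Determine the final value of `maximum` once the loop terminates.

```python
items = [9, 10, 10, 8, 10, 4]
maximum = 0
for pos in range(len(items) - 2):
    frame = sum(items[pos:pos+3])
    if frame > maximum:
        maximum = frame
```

Let's trace through this code step by step.

Initialize: items = [9, 10, 10, 8, 10, 4]
Initialize: maximum = 0
Entering loop: for pos in range(len(items) - 2):
After iteration 1: pos = 0, maximum = 29, frame = 29
After iteration 2: pos = 1, maximum = 29, frame = 28
After iteration 3: pos = 2, maximum = 29, frame = 28
After iteration 4: pos = 3, maximum = 29, frame = 22
Loop ends.

Final answer: 29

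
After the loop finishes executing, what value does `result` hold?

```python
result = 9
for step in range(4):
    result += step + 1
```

Let's trace through this code step by step.

Initialize: result = 9
Entering loop: for step in range(4):
After iteration 1: step = 0, result = 10
After iteration 2: step = 1, result = 12
After iteration 3: step = 2, result = 15
After iteration 4: step = 3, result = 19
Loop ends.

Final answer: 19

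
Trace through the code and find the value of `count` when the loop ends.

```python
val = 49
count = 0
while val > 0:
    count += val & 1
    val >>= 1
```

Let's trace through this code step by step.

Initialize: val = 49
Initialize: count = 0
Entering loop: while val > 0:
After iteration 1: val = 24, count = 1
After iteration 2: val = 12, count = 1
After iteration 3: val = 6, count = 1
After iteration 4: val = 3, count = 1
After iteration 5: val = 1, count = 2
After iteration 6: val = 0, count = 3
Loop ends.

Final answer: 3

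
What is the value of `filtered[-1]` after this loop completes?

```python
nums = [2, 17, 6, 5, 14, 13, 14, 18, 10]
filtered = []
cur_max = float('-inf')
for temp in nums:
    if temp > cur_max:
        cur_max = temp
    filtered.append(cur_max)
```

Let's trace through this code step by step.

Initialize: nums = [2, 17, 6, 5, 14, 13, 14, 18, 10]
Initialize: filtered = []
Initialize: cur_max = -inf
Entering loop: for temp in nums:
After iteration 1: temp = 2, filtered = [2], cur_max = 2
After iteration 2: temp = 17, filtered = [2, 17], cur_max = 17
After iteration 3: temp = 6, filtered = [2, 17, 17], cur_max = 17
After iteration 4: temp = 5, filtered = [2, 17, 17, 17], cur_max = 17
After iteration 5: temp = 14, filtered = [2, 17, 17, 17, 17], cur_max = 17
After iteration 6: temp = 13, filtered = [2, 17, 17, 17, 17, 17], cur_max = 17
After iteration 7: temp = 14, filtered = [2, 17, 17, 17, 17, 17, 17], cur_max = 17
After iteration 8: temp = 18, filtered = [2, 17, 17, 17, 17, 17, 17, 18], cur_max = 18
After iteration 9: temp = 10, filtered = [2, 17, 17, 17, 17, 17, 17, 18, 18], cur_max = 18
Loop ends.
filtered[-1] = 18

Final answer: 18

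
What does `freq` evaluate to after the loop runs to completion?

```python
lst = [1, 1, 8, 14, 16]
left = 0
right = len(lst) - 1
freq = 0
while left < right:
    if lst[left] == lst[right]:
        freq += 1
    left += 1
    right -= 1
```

Let's trace through this code step by step.

Initialize: lst = [1, 1, 8, 14, 16]
Initialize: left = 0
Initialize: right = 4
Initialize: freq = 0
Entering loop: while left < right:
After iteration 1: left = 1, right = 3, freq = 0
After iteration 2: left = 2, right = 2, freq = 0
Loop ends.

Final answer: 0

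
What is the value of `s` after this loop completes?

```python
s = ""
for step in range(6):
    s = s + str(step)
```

Let's trace through this code step by step.

Initialize: s = ''
Entering loop: for step in range(6):
After iteration 1: step = 0, s = '0'
After iteration 2: step = 1, s = '01'
After iteration 3: step = 2, s = '012'
After iteration 4: step = 3, s = '0123'
After iteration 5: step = 4, s = '01234'
After iteration 6: step = 5, s = '012345'
Loop ends.

Final answer: '012345'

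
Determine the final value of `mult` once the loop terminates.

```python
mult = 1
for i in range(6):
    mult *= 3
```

Let's trace through this code step by step.

Initialize: mult = 1
Entering loop: for i in range(6):
After iteration 1: i = 0, mult = 3
After iteration 2: i = 1, mult = 9
After iteration 3: i = 2, mult = 27
After iteration 4: i = 3, mult = 81
After iteration 5: i = 4, mult = 243
After iteration 6: i = 5, mult = 729
Loop ends.

Final answer: 729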